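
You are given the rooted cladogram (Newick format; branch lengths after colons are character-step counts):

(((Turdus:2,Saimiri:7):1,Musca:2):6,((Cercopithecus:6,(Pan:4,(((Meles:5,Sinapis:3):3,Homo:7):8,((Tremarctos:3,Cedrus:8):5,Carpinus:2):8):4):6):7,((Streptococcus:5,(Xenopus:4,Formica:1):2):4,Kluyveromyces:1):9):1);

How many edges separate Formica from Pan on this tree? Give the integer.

7

The MRCA of Formica and Pan is the node subtending ((Cercopithecus,(Pan,(((Meles,Sinapis),Homo),((Tremarctos,Cedrus),Carpinus)))),((Streptococcus,(Xenopus,Formica)),Kluyveromyces)).
From Formica up to that node: 4 branches. From Pan up to the same node: 3 branches. Total: 4 + 3 = 7.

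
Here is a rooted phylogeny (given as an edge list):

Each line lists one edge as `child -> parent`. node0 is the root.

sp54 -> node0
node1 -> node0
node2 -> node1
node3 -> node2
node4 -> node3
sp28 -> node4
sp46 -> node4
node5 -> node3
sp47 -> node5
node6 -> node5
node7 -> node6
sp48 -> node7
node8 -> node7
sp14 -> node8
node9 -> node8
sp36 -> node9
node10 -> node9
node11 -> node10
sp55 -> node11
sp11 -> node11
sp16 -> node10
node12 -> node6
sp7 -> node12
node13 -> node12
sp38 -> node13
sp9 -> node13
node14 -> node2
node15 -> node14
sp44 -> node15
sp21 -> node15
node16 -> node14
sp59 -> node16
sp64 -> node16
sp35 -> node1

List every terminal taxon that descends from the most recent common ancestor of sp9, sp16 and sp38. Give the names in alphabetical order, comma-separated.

Tracing sp9: it sits inside (sp38,sp9).
Tracing sp16: it sits inside ((sp55,sp11),sp16).
Tracing sp38: it sits inside (sp38,sp9).
The smallest clade enclosing all 3 is ((sp48,(sp14,(sp36,((sp55,sp11),sp16)))),(sp7,(sp38,sp9))); the answer is its 9 terminal taxa in alphabetical order.

sp11, sp14, sp16, sp36, sp38, sp48, sp55, sp7, sp9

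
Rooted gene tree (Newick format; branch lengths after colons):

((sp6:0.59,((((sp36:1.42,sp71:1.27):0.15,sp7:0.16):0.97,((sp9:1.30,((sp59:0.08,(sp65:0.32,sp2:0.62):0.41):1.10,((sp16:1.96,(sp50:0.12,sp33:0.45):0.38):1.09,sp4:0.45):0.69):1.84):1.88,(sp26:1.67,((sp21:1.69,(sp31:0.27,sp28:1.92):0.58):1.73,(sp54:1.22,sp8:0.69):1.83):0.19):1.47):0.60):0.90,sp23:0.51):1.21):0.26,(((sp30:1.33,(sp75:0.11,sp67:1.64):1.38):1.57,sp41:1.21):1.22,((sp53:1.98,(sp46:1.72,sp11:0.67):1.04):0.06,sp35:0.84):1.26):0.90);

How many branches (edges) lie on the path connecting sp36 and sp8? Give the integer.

The MRCA of sp36 and sp8 is the node subtending (((sp36,sp71),sp7),((sp9,((sp59,(sp65,sp2)),((sp16,(sp50,sp33)),sp4))),(sp26,((sp21,(sp31,sp28)),(sp54,sp8))))).
From sp36 up to that node: 3 branches. From sp8 up to the same node: 5 branches. Total: 3 + 5 = 8.

8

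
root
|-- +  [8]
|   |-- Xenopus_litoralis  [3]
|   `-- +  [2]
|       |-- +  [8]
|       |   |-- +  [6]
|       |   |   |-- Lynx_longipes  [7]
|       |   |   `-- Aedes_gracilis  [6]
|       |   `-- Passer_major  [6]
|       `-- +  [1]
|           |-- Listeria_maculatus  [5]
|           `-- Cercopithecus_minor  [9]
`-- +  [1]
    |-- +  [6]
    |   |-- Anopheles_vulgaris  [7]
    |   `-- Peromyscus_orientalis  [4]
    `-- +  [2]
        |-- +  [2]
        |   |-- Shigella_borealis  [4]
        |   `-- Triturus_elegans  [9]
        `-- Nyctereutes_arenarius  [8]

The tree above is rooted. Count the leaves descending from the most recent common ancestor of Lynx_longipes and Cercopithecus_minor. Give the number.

The MRCA of Lynx_longipes and Cercopithecus_minor is the node subtending (((Lynx_longipes,Aedes_gracilis),Passer_major),(Listeria_maculatus,Cercopithecus_minor)).
That clade contains 5 terminal taxa: Aedes_gracilis, Cercopithecus_minor, Listeria_maculatus, Lynx_longipes, Passer_major.

5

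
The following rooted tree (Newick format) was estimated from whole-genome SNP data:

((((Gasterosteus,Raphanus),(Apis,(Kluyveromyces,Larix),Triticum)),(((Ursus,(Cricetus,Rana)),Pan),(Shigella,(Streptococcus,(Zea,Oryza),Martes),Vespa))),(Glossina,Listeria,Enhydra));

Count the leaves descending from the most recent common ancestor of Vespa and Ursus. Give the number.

The MRCA of Vespa and Ursus is the node subtending (((Ursus,(Cricetus,Rana)),Pan),(Shigella,(Streptococcus,(Zea,Oryza),Martes),Vespa)).
That clade contains 10 terminal taxa: Cricetus, Martes, Oryza, Pan, Rana, Shigella, Streptococcus, Ursus, Vespa, Zea.

10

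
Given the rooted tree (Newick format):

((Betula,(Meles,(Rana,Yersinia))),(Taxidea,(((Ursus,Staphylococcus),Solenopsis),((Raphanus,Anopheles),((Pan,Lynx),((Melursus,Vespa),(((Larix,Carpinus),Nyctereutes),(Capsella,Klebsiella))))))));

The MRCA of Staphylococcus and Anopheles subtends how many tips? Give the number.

The MRCA of Staphylococcus and Anopheles is the node subtending (((Ursus,Staphylococcus),Solenopsis),((Raphanus,Anopheles),((Pan,Lynx),((Melursus,Vespa),(((Larix,Carpinus),Nyctereutes),(Capsella,Klebsiella)))))).
That clade contains 14 terminal taxa: Anopheles, Capsella, Carpinus, Klebsiella, Larix, Lynx, Melursus, Nyctereutes, Pan, Raphanus, Solenopsis, Staphylococcus, Ursus, Vespa.

14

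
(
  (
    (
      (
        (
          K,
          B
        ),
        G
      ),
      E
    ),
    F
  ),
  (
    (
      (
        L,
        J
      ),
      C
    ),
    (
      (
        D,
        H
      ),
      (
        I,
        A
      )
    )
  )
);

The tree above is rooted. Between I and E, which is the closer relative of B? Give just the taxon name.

E

The MRCA of B and E subtends (((K,B),G),E) (4 taxa).
The MRCA of B and I is the root, subtending the entire tree (12 taxa).
The first is nested inside the second, so B shares a more recent common ancestor with E.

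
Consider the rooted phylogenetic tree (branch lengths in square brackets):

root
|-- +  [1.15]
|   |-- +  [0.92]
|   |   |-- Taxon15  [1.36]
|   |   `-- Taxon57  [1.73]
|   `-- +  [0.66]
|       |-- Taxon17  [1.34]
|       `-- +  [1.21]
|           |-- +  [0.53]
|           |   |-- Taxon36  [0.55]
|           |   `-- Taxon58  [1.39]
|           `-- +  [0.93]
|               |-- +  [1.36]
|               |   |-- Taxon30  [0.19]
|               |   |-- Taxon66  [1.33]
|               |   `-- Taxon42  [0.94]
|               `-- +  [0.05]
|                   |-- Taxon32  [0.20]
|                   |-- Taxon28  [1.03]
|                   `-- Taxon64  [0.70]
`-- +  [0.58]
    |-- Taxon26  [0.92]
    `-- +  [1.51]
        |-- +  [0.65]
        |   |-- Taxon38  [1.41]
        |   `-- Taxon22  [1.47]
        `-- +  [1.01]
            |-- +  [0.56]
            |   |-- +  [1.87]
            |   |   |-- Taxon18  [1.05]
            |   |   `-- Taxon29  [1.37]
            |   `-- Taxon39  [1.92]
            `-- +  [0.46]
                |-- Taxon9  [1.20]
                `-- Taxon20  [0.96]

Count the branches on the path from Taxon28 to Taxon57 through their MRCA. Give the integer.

The MRCA of Taxon28 and Taxon57 is the node subtending ((Taxon15,Taxon57),(Taxon17,((Taxon36,Taxon58),((Taxon30,Taxon66,Taxon42),(Taxon32,Taxon28,Taxon64))))).
From Taxon28 up to that node: 5 branches. From Taxon57 up to the same node: 2 branches. Total: 5 + 2 = 7.

7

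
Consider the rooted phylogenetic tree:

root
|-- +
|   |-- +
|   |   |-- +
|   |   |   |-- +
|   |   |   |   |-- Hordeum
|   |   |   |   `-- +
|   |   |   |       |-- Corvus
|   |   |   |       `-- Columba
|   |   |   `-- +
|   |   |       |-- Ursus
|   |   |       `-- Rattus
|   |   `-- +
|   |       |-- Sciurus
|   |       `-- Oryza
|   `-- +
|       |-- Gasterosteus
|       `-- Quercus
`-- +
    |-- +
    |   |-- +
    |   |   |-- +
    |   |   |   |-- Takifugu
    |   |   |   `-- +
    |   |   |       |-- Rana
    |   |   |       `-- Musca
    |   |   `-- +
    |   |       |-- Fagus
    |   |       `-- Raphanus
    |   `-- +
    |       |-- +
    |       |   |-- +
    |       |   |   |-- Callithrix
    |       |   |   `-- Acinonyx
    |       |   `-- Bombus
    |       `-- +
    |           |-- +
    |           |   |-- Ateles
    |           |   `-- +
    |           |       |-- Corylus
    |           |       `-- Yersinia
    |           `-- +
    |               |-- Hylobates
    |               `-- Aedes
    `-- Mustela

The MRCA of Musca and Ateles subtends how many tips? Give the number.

13

The MRCA of Musca and Ateles is the node subtending (((Takifugu,(Rana,Musca)),(Fagus,Raphanus)),(((Callithrix,Acinonyx),Bombus),((Ateles,(Corylus,Yersinia)),(Hylobates,Aedes)))).
That clade contains 13 terminal taxa: Acinonyx, Aedes, Ateles, Bombus, Callithrix, Corylus, Fagus, Hylobates, Musca, Rana, Raphanus, Takifugu, Yersinia.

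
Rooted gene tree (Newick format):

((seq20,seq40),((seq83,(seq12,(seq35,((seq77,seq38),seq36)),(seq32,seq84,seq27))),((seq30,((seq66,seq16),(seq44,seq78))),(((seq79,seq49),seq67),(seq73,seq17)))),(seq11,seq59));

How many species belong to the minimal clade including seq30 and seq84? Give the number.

19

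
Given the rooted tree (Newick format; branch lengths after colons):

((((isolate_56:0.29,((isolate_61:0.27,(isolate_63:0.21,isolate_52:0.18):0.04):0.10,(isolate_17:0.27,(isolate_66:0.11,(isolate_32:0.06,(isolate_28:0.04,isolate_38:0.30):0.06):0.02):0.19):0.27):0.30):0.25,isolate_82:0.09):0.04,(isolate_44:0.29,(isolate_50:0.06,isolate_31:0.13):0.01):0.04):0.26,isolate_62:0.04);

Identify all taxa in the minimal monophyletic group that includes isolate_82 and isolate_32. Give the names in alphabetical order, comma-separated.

Tracing isolate_82: it sits inside ((isolate_56,((isolate_61,(isolate_63,isolate_52)),(isolate_17,(isolate_66,(isolate_32,(isolate_28,isolate_38)))))),isolate_82).
Tracing isolate_32: it sits inside (isolate_32,(isolate_28,isolate_38)).
The smallest clade enclosing both is ((isolate_56,((isolate_61,(isolate_63,isolate_52)),(isolate_17,(isolate_66,(isolate_32,(isolate_28,isolate_38)))))),isolate_82); the answer is its 10 terminal taxa in alphabetical order.

isolate_17, isolate_28, isolate_32, isolate_38, isolate_52, isolate_56, isolate_61, isolate_63, isolate_66, isolate_82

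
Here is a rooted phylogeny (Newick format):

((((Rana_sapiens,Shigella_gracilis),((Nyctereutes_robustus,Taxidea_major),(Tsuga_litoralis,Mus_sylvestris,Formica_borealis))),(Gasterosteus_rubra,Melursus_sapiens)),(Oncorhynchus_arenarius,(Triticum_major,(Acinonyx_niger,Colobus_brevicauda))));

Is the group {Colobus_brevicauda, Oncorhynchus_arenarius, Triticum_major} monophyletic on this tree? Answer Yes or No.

No

The MRCA of the listed taxa subtends (Oncorhynchus_arenarius,(Triticum_major,(Acinonyx_niger,Colobus_brevicauda))).
That clade also contains Acinonyx_niger, which is not in the proposed group, so the group is not monophyletic.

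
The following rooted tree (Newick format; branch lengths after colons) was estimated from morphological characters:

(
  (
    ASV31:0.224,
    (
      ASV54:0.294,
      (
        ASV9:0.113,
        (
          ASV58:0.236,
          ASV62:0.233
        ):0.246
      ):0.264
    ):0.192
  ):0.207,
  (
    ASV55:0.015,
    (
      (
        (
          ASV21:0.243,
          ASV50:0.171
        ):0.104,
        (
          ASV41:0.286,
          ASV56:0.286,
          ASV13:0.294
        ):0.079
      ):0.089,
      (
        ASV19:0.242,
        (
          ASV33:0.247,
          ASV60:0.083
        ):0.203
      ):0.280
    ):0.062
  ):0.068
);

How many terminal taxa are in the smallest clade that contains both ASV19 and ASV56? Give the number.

8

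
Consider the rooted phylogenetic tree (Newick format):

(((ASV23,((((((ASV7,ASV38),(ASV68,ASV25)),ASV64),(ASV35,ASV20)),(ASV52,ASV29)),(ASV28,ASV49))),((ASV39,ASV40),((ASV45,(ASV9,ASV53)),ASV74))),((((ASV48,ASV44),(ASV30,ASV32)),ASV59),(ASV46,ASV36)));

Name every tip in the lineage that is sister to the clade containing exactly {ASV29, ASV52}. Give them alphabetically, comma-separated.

The clade containing exactly {ASV29, ASV52} attaches to the tree at the node subtending (((((ASV7,ASV38),(ASV68,ASV25)),ASV64),(ASV35,ASV20)),(ASV52,ASV29)).
The other lineage descending from that same node — the sister group — is ((((ASV7,ASV38),(ASV68,ASV25)),ASV64),(ASV35,ASV20)); its 7 tips in alphabetical order are the answer.

ASV20, ASV25, ASV35, ASV38, ASV64, ASV68, ASV7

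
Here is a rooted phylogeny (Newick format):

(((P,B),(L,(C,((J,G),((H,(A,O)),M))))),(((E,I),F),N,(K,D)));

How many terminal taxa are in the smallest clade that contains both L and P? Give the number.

The MRCA of L and P is the node subtending ((P,B),(L,(C,((J,G),((H,(A,O)),M))))).
That clade contains 10 terminal taxa: A, B, C, G, H, J, L, M, O, P.

10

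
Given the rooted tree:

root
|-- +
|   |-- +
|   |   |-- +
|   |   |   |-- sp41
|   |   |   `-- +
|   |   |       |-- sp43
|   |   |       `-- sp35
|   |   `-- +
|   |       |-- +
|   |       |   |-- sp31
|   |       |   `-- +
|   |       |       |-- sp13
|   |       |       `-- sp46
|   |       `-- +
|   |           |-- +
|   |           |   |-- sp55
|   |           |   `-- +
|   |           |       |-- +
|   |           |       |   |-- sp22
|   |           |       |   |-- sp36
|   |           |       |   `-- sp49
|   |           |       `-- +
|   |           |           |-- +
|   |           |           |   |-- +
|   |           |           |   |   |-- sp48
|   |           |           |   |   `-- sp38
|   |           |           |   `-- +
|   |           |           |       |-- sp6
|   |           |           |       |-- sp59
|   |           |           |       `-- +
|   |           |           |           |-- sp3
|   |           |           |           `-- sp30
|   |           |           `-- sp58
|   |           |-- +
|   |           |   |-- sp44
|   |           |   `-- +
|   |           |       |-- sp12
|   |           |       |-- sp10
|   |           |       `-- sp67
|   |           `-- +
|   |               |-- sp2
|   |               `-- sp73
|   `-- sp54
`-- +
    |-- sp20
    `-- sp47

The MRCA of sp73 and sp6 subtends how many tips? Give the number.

The MRCA of sp73 and sp6 is the node subtending ((sp55,((sp22,sp36,sp49),(((sp48,sp38),(sp6,sp59,(sp3,sp30))),sp58))),(sp44,(sp12,sp10,sp67)),(sp2,sp73)).
That clade contains 17 terminal taxa: sp10, sp12, sp2, sp22, sp3, sp30, sp36, sp38, sp44, sp48, sp49, sp55, sp58, sp59, sp6, sp67, sp73.

17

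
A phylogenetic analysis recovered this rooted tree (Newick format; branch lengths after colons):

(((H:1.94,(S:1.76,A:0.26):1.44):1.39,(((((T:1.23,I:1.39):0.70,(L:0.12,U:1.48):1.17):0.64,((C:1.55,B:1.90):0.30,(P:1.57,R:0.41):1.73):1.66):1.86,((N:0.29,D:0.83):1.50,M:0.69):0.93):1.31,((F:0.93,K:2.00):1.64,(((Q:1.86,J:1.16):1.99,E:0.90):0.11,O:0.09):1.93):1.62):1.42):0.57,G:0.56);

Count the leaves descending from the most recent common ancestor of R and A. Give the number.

20

The MRCA of R and A is the node subtending ((H,(S,A)),(((((T,I),(L,U)),((C,B),(P,R))),((N,D),M)),((F,K),(((Q,J),E),O)))).
That clade contains 20 terminal taxa: A, B, C, D, E, F, H, I, J, K, L, M, N, O, P, Q, R, S, T, U.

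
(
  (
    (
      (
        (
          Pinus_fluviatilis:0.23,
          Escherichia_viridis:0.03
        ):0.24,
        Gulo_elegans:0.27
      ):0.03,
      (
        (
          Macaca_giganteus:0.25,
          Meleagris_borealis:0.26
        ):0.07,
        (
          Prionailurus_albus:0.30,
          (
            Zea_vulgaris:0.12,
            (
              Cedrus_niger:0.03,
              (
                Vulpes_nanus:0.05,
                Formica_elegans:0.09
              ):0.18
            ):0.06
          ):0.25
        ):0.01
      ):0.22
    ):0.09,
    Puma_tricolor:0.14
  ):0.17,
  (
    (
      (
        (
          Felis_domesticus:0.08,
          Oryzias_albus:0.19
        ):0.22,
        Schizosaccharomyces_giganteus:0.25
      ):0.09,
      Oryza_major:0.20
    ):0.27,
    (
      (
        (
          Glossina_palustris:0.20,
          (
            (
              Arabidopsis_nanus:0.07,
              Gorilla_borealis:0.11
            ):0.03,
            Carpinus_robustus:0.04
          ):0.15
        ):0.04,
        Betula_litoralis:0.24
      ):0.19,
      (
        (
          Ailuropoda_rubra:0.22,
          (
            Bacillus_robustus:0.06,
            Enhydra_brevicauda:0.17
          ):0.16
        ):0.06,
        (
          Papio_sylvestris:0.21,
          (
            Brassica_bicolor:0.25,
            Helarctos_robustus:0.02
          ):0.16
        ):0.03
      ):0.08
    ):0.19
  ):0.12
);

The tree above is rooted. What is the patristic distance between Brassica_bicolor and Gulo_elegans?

The path runs Brassica_bicolor → … → MRCA → … → Gulo_elegans; the MRCA is the root of the tree.
Branch lengths along that path: 0.25 + 0.16 + 0.03 + 0.08 + 0.19 + 0.12 + 0.17 + 0.09 + 0.03 + 0.27 = 1.39.

1.39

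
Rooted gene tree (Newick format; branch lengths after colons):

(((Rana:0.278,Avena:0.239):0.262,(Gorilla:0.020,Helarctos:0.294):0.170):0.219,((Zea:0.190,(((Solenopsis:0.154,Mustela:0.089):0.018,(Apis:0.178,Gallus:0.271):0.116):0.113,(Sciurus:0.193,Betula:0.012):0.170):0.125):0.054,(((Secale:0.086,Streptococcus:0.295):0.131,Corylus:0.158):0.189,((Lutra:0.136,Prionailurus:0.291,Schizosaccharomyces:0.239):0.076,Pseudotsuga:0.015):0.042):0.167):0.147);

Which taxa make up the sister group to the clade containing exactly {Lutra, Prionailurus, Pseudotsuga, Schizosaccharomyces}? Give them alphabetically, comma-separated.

Corylus, Secale, Streptococcus

The clade containing exactly {Lutra, Prionailurus, Pseudotsuga, Schizosaccharomyces} attaches to the tree at the node subtending (((Secale,Streptococcus),Corylus),((Lutra,Prionailurus,Schizosaccharomyces),Pseudotsuga)).
The other lineage descending from that same node — the sister group — is ((Secale,Streptococcus),Corylus); its 3 tips in alphabetical order are the answer.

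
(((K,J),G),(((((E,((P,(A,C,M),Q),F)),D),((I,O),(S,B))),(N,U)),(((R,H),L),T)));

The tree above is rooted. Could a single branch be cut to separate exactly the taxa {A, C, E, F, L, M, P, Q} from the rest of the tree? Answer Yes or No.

No

The MRCA of the listed taxa subtends (((((E,((P,(A,C,M),Q),F)),D),((I,O),(S,B))),(N,U)),(((R,H),L),T)).
That clade also contains B, D, H, I, N, O, R, S, T, U, which are not in the proposed group, so the group is not monophyletic.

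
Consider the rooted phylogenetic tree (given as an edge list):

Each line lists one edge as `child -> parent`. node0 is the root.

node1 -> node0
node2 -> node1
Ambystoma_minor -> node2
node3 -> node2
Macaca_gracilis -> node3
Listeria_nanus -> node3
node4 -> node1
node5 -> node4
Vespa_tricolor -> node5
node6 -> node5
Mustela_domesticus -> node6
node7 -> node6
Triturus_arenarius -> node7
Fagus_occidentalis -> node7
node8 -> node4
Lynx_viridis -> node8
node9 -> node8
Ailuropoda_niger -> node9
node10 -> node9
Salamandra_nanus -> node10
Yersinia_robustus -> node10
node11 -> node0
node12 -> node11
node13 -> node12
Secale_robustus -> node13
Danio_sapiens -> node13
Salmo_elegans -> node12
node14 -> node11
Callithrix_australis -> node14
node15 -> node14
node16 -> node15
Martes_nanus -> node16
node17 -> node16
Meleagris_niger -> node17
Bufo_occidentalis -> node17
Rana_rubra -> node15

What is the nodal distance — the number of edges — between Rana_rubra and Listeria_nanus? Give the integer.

The MRCA of Rana_rubra and Listeria_nanus is the root of the tree.
From Rana_rubra up to that node: 4 branches. From Listeria_nanus up to the same node: 4 branches. Total: 4 + 4 = 8.

8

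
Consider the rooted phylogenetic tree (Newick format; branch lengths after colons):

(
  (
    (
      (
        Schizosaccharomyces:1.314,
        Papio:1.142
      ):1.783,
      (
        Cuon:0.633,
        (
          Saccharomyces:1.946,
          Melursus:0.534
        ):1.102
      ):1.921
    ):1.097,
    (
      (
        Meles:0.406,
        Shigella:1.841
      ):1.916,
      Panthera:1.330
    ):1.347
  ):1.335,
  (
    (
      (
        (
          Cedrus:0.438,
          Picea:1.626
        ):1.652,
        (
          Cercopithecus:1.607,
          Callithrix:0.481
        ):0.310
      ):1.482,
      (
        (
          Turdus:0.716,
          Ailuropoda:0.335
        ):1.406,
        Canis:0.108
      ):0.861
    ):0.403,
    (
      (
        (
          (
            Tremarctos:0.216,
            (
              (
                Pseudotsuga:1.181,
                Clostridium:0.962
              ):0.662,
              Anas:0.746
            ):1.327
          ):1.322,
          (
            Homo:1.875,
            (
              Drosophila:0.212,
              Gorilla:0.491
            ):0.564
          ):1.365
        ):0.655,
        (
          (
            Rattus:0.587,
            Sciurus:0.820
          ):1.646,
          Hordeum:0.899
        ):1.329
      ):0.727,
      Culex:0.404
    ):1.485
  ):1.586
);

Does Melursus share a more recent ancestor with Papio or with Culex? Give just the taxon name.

The MRCA of Melursus and Papio subtends ((Schizosaccharomyces,Papio),(Cuon,(Saccharomyces,Melursus))) (5 taxa).
The MRCA of Melursus and Culex is the root, subtending the entire tree (26 taxa).
The first is nested inside the second, so Melursus shares a more recent common ancestor with Papio.

Papio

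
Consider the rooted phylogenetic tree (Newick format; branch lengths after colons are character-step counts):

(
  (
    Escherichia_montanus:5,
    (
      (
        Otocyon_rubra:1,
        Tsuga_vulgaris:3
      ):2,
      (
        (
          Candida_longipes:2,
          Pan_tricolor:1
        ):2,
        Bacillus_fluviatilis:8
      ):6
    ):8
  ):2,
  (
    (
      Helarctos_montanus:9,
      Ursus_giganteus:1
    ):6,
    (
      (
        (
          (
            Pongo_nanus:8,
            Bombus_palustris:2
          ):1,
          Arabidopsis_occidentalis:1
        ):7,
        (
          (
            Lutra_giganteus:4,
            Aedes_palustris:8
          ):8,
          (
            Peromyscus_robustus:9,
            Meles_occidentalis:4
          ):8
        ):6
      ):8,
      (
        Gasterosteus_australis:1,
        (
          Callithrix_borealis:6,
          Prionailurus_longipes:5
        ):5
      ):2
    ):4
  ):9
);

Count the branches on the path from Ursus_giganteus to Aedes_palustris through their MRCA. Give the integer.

7

The MRCA of Ursus_giganteus and Aedes_palustris is the node subtending ((Helarctos_montanus,Ursus_giganteus),((((Pongo_nanus,Bombus_palustris),Arabidopsis_occidentalis),((Lutra_giganteus,Aedes_palustris),(Peromyscus_robustus,Meles_occidentalis))),(Gasterosteus_australis,(Callithrix_borealis,Prionailurus_longipes)))).
From Ursus_giganteus up to that node: 2 branches. From Aedes_palustris up to the same node: 5 branches. Total: 2 + 5 = 7.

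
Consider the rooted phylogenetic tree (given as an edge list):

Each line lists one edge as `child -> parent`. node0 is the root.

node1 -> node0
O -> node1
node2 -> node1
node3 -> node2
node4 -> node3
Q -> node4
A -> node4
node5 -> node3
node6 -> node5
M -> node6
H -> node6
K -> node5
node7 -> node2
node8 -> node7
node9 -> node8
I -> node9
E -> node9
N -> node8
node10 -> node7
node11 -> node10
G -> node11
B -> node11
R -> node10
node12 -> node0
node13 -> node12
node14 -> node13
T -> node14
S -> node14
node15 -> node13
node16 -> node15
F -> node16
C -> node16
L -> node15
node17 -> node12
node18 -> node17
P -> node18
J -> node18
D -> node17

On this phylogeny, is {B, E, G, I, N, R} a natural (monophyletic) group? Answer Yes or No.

Yes

The most recent common ancestor of these taxa subtends (((I,E),N),((G,B),R)).
That clade has exactly 6 tips — every listed taxon and nothing else — so the group is monophyletic.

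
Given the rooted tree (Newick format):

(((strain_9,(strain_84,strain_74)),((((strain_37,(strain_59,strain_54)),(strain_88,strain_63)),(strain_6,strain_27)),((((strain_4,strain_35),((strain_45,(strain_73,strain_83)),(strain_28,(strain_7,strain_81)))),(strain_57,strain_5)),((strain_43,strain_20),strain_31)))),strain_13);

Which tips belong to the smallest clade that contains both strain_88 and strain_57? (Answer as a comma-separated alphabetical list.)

strain_20, strain_27, strain_28, strain_31, strain_35, strain_37, strain_4, strain_43, strain_45, strain_5, strain_54, strain_57, strain_59, strain_6, strain_63, strain_7, strain_73, strain_81, strain_83, strain_88

Tracing strain_88: it sits inside (strain_88,strain_63).
Tracing strain_57: it sits inside (strain_57,strain_5).
The smallest clade enclosing both is ((((strain_37,(strain_59,strain_54)),(strain_88,strain_63)),(strain_6,strain_27)),((((strain_4,strain_35),((strain_45,(strain_73,strain_83)),(strain_28,(strain_7,strain_81)))),(strain_57,strain_5)),((strain_43,strain_20),strain_31))); the answer is its 20 terminal taxa in alphabetical order.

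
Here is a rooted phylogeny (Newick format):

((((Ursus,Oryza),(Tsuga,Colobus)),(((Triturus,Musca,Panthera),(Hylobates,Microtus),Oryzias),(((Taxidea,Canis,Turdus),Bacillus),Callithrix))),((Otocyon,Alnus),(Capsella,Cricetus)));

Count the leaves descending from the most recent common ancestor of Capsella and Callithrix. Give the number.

19

The MRCA of Capsella and Callithrix is the root, so the clade is the entire tree.
That clade contains 19 terminal taxa: Alnus, Bacillus, Callithrix, Canis, Capsella, Colobus, Cricetus, Hylobates, Microtus, Musca, Oryza, Oryzias, Otocyon, Panthera, Taxidea, Triturus, Tsuga, Turdus, Ursus.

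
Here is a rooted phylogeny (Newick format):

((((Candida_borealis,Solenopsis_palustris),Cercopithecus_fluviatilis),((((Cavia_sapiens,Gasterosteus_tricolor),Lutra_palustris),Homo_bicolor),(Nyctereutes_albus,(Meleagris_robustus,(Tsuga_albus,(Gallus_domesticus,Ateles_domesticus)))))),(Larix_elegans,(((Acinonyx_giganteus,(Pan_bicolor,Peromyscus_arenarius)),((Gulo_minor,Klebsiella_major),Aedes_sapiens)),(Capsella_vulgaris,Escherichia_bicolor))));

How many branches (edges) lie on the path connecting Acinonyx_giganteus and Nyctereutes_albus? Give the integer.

The MRCA of Acinonyx_giganteus and Nyctereutes_albus is the root of the tree.
From Acinonyx_giganteus up to that node: 5 branches. From Nyctereutes_albus up to the same node: 4 branches. Total: 5 + 4 = 9.

9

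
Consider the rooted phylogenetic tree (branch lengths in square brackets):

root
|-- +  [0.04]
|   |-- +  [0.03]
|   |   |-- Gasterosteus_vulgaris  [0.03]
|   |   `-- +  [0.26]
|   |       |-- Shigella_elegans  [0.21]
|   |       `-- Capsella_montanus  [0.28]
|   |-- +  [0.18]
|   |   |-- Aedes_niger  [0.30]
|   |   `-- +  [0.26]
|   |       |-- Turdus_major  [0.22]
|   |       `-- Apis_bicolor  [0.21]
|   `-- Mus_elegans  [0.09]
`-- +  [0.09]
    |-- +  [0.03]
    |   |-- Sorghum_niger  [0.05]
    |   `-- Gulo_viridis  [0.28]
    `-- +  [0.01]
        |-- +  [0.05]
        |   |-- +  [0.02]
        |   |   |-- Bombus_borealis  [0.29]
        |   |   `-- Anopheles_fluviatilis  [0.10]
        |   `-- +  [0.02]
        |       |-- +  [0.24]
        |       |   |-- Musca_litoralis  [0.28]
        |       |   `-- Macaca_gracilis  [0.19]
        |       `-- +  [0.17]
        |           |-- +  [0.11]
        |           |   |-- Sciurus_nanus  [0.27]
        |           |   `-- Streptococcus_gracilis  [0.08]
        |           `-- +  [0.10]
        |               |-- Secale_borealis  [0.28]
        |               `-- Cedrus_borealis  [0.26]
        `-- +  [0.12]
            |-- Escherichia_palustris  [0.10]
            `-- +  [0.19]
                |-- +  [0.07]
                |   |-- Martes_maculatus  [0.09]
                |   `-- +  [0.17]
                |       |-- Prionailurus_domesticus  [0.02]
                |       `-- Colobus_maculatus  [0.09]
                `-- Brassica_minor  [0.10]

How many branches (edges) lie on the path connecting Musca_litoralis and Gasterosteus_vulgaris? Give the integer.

9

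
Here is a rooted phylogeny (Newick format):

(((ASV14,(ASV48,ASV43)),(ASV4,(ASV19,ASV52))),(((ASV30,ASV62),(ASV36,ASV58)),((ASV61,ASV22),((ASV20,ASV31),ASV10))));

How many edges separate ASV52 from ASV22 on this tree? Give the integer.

The MRCA of ASV52 and ASV22 is the root of the tree.
From ASV52 up to that node: 4 branches. From ASV22 up to the same node: 4 branches. Total: 4 + 4 = 8.

8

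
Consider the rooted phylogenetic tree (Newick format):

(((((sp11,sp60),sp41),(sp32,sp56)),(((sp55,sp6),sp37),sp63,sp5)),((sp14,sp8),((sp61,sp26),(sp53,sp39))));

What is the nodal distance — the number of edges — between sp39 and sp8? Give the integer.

5

The MRCA of sp39 and sp8 is the node subtending ((sp14,sp8),((sp61,sp26),(sp53,sp39))).
From sp39 up to that node: 3 branches. From sp8 up to the same node: 2 branches. Total: 3 + 2 = 5.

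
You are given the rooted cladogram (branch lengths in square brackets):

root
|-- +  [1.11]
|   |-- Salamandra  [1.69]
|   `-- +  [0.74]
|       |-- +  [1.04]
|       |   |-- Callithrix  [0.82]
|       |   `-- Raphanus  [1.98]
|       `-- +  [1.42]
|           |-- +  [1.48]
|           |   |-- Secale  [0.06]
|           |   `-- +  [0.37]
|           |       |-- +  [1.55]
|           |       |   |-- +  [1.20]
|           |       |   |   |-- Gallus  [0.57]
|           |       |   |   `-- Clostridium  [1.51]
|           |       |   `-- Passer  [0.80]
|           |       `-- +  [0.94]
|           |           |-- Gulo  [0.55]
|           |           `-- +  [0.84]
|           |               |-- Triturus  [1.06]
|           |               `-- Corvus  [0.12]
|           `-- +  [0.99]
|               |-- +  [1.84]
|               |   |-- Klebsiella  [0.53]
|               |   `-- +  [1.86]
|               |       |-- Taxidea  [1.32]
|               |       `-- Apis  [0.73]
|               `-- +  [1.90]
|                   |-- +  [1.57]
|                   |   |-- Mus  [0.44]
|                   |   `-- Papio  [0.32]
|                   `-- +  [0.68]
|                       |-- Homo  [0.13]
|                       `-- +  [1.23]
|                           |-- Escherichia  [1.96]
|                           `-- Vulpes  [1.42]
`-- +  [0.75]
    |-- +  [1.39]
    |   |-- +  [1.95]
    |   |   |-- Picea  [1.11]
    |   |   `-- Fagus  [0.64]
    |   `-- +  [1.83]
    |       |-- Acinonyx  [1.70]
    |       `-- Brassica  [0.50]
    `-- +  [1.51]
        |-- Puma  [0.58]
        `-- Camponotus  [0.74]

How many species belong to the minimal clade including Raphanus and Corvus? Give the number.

The MRCA of Raphanus and Corvus is the node subtending ((Callithrix,Raphanus),((Secale,(((Gallus,Clostridium),Passer),(Gulo,(Triturus,Corvus)))),((Klebsiella,(Taxidea,Apis)),((Mus,Papio),(Homo,(Escherichia,Vulpes)))))).
That clade contains 17 terminal taxa: Apis, Callithrix, Clostridium, Corvus, Escherichia, Gallus, Gulo, Homo, Klebsiella, Mus, Papio, Passer, Raphanus, Secale, Taxidea, Triturus, Vulpes.

17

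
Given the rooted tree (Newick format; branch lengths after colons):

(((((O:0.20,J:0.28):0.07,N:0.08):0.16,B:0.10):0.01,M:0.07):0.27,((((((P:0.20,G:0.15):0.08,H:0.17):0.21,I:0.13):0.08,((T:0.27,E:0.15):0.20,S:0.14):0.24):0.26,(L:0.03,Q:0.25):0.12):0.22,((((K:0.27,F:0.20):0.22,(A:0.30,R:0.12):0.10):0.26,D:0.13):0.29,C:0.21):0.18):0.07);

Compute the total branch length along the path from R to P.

The path runs R → … → MRCA → … → P; the MRCA is the node subtending ((((((P,G),H),I),((T,E),S)),(L,Q)),((((K,F),(A,R)),D),C)).
Branch lengths along that path: 0.12 + 0.10 + 0.26 + 0.29 + 0.18 + 0.22 + 0.26 + 0.08 + 0.21 + 0.08 + 0.20 = 2.00.

2.00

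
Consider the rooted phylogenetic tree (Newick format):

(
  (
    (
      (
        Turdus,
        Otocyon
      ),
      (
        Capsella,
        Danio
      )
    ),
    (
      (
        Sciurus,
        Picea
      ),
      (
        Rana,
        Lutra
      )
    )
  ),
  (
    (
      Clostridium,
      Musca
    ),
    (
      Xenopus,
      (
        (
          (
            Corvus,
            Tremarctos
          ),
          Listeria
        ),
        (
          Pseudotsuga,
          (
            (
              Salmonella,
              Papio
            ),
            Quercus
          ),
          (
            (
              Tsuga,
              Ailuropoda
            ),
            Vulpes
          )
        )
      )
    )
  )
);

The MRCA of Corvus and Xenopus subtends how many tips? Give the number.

11

The MRCA of Corvus and Xenopus is the node subtending (Xenopus,(((Corvus,Tremarctos),Listeria),(Pseudotsuga,((Salmonella,Papio),Quercus),((Tsuga,Ailuropoda),Vulpes)))).
That clade contains 11 terminal taxa: Ailuropoda, Corvus, Listeria, Papio, Pseudotsuga, Quercus, Salmonella, Tremarctos, Tsuga, Vulpes, Xenopus.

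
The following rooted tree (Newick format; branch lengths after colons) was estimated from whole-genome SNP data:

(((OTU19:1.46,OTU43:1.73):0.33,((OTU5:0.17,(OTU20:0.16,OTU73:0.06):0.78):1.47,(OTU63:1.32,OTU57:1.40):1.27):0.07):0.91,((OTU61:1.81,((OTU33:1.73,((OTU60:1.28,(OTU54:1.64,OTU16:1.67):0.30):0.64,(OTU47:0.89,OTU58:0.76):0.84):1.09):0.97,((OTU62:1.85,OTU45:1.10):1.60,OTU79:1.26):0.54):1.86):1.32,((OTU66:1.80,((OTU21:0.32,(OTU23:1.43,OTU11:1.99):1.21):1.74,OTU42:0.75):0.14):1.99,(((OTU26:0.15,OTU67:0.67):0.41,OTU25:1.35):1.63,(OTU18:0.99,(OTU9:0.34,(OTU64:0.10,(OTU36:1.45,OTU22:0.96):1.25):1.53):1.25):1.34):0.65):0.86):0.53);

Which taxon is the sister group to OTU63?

OTU63 attaches to the tree at the node subtending (OTU63,OTU57).
The other lineage descending from that same node — the sister group — is the single tip OTU57.

OTU57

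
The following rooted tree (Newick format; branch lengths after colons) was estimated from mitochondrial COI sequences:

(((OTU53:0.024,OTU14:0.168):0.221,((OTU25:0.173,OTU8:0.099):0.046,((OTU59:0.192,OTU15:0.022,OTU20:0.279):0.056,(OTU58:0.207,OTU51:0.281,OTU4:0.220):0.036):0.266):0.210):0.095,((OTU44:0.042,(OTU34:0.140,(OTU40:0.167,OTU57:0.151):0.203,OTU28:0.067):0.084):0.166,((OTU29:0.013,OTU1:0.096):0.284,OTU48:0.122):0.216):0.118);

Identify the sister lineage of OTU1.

OTU1 attaches to the tree at the node subtending (OTU29,OTU1).
The other lineage descending from that same node — the sister group — is the single tip OTU29.

OTU29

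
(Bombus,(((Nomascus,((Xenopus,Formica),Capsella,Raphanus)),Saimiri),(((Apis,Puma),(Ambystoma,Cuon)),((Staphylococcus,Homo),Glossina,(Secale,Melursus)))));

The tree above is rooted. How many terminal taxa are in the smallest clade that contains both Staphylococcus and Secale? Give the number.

The MRCA of Staphylococcus and Secale is the node subtending ((Staphylococcus,Homo),Glossina,(Secale,Melursus)).
That clade contains 5 terminal taxa: Glossina, Homo, Melursus, Secale, Staphylococcus.

5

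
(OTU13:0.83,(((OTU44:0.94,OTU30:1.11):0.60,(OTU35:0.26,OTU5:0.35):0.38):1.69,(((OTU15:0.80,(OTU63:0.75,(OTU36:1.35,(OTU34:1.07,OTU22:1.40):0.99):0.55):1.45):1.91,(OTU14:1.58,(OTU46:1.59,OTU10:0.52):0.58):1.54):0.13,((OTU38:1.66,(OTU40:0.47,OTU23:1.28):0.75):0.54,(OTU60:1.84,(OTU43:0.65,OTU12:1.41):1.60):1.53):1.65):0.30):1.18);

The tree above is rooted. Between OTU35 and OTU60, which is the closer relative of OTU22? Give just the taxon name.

The MRCA of OTU22 and OTU60 subtends (((OTU15,(OTU63,(OTU36,(OTU34,OTU22)))),(OTU14,(OTU46,OTU10))),((OTU38,(OTU40,OTU23)),(OTU60,(OTU43,OTU12)))) (14 taxa).
The MRCA of OTU22 and OTU35 subtends (((OTU44,OTU30),(OTU35,OTU5)),(((OTU15,(OTU63,(OTU36,(OTU34,OTU22)))),(OTU14,(OTU46,OTU10))),((OTU38,(OTU40,OTU23)),(OTU60,(OTU43,OTU12))))) (18 taxa).
The first is nested inside the second, so OTU22 shares a more recent common ancestor with OTU60.

OTU60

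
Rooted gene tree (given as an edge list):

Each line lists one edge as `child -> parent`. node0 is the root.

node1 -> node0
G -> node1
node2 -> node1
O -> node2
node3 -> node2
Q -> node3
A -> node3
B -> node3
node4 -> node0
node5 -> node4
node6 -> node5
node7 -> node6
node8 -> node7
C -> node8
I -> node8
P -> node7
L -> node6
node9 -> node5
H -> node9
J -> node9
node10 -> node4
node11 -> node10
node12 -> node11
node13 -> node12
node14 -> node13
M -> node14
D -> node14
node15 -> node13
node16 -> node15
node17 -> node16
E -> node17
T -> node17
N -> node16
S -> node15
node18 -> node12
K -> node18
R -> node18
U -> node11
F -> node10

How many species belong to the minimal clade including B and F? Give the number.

21

The MRCA of B and F is the root, so the clade is the entire tree.
That clade contains 21 terminal taxa: A, B, C, D, E, F, G, H, I, J, K, L, M, N, O, P, Q, R, S, T, U.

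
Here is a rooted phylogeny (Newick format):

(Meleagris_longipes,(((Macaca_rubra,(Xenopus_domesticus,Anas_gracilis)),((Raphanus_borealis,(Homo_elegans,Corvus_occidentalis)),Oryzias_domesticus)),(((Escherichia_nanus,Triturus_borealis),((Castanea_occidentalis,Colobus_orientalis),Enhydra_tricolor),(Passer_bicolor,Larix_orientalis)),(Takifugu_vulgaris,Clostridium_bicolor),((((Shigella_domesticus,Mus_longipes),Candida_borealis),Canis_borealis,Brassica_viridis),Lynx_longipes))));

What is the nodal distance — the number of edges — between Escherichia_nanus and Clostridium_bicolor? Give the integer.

5

The MRCA of Escherichia_nanus and Clostridium_bicolor is the node subtending (((Escherichia_nanus,Triturus_borealis),((Castanea_occidentalis,Colobus_orientalis),Enhydra_tricolor),(Passer_bicolor,Larix_orientalis)),(Takifugu_vulgaris,Clostridium_bicolor),((((Shigella_domesticus,Mus_longipes),Candida_borealis),Canis_borealis,Brassica_viridis),Lynx_longipes)).
From Escherichia_nanus up to that node: 3 branches. From Clostridium_bicolor up to the same node: 2 branches. Total: 3 + 2 = 5.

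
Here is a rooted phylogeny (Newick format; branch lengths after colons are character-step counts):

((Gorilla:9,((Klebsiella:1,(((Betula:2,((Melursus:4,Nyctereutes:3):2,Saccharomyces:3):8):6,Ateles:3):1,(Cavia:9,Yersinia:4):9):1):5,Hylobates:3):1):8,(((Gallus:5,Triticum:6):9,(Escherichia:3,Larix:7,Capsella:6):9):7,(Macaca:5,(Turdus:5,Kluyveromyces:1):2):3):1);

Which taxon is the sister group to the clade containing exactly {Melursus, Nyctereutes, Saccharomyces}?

The clade containing exactly {Melursus, Nyctereutes, Saccharomyces} attaches to the tree at the node subtending (Betula,((Melursus,Nyctereutes),Saccharomyces)).
The other lineage descending from that same node — the sister group — is the single tip Betula.

Betula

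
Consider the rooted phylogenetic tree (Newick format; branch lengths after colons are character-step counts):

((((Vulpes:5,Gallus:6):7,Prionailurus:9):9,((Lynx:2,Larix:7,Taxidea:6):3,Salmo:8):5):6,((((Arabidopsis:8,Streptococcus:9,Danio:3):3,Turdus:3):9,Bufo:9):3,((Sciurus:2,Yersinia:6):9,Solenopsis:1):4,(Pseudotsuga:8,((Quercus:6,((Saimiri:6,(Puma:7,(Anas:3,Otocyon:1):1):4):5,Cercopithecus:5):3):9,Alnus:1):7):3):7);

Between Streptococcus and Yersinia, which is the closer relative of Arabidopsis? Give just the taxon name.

The MRCA of Arabidopsis and Streptococcus subtends (Arabidopsis,Streptococcus,Danio) (3 taxa).
The MRCA of Arabidopsis and Yersinia subtends ((((Arabidopsis,Streptococcus,Danio),Turdus),Bufo),((Sciurus,Yersinia),Solenopsis),(Pseudotsuga,((Quercus,((Saimiri,(Puma,(Anas,Otocyon))),Cercopithecus)),Alnus))) (16 taxa).
The first is nested inside the second, so Arabidopsis shares a more recent common ancestor with Streptococcus.

Streptococcus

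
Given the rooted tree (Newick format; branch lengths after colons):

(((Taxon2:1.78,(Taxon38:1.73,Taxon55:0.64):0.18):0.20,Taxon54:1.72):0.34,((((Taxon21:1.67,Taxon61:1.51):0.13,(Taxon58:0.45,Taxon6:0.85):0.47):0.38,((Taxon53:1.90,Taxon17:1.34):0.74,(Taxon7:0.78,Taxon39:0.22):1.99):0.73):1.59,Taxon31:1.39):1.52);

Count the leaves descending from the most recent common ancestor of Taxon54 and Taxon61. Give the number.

13

The MRCA of Taxon54 and Taxon61 is the root, so the clade is the entire tree.
That clade contains 13 terminal taxa: Taxon17, Taxon2, Taxon21, Taxon31, Taxon38, Taxon39, Taxon53, Taxon54, Taxon55, Taxon58, Taxon6, Taxon61, Taxon7.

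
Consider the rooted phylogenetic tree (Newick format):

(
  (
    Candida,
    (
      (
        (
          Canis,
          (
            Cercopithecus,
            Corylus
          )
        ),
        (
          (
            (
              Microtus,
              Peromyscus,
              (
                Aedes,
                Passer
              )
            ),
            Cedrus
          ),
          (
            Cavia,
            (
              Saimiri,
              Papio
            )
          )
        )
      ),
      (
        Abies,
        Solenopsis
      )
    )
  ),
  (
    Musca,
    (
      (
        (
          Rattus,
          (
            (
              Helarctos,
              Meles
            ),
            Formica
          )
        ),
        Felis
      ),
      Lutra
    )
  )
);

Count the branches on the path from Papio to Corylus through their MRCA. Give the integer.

The MRCA of Papio and Corylus is the node subtending ((Canis,(Cercopithecus,Corylus)),(((Microtus,Peromyscus,(Aedes,Passer)),Cedrus),(Cavia,(Saimiri,Papio)))).
From Papio up to that node: 4 branches. From Corylus up to the same node: 3 branches. Total: 4 + 3 = 7.

7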